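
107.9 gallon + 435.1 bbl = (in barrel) 437.7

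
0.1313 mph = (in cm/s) 5.87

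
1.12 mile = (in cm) 1.802e+05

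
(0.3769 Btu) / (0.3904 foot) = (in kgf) 340.8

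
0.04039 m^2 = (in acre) 9.981e-06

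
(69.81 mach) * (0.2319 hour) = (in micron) 1.984e+13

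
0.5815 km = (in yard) 635.9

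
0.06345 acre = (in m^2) 256.8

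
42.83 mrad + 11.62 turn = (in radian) 73.05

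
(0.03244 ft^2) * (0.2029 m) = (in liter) 0.6115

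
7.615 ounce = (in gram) 215.9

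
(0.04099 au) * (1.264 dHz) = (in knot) 1.507e+09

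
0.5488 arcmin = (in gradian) 0.01016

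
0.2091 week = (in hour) 35.13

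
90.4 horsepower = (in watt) 6.741e+04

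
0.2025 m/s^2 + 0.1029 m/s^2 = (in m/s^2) 0.3054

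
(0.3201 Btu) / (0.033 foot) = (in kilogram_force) 3424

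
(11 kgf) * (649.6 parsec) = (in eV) 1.35e+40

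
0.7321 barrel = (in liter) 116.4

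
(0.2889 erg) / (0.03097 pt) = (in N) 0.002644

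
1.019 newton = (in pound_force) 0.2291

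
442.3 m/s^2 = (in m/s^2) 442.3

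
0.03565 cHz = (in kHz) 3.565e-07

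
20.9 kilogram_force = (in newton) 205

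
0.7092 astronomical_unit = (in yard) 1.16e+11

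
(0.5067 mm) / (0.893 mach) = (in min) 2.777e-08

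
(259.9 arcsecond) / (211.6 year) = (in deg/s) 1.082e-11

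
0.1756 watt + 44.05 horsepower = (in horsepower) 44.05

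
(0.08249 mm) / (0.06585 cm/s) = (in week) 2.071e-07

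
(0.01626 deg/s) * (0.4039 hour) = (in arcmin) 1419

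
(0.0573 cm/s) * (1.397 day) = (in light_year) 7.31e-15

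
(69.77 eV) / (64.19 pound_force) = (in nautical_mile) 2.114e-23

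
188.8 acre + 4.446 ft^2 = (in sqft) 8.224e+06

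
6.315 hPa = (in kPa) 0.6315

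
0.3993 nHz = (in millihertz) 3.993e-07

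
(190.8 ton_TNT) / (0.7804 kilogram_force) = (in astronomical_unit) 0.6973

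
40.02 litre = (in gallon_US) 10.57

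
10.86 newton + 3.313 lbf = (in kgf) 2.61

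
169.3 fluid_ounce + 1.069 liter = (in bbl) 0.03822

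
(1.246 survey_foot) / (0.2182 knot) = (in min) 0.05639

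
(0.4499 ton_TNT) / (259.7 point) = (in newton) 2.055e+10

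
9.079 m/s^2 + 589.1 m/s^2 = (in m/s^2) 598.2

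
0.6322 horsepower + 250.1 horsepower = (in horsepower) 250.7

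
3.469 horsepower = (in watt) 2587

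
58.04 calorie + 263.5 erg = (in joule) 242.8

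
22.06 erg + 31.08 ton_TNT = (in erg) 1.3e+18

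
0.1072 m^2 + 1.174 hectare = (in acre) 2.901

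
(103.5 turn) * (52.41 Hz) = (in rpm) 3.255e+05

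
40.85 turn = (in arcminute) 8.824e+05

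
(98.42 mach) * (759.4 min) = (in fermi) 1.527e+24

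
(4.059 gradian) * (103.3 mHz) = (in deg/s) 0.3774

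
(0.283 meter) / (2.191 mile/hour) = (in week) 4.777e-07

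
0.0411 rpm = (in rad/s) 0.004304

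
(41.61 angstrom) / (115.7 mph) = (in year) 2.551e-18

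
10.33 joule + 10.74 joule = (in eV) 1.315e+20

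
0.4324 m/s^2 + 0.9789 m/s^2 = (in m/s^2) 1.411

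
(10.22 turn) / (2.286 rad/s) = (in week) 4.645e-05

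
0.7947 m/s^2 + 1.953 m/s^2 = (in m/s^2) 2.748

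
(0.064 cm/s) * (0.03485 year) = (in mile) 0.4371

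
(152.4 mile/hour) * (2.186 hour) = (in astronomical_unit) 3.584e-06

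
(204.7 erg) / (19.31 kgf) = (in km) 1.081e-10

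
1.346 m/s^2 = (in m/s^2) 1.346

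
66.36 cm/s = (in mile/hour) 1.484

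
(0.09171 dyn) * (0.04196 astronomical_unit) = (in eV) 3.593e+22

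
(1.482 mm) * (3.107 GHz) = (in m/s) 4.605e+06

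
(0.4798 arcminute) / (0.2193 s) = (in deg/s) 0.03646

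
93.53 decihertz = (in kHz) 0.009353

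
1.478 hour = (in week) 0.008798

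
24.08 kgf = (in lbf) 53.09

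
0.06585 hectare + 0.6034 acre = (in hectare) 0.31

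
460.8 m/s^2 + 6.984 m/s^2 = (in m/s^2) 467.8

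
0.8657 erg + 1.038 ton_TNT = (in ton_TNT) 1.038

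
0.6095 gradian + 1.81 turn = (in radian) 11.38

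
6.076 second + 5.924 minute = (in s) 361.5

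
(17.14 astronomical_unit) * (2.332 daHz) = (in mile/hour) 1.338e+14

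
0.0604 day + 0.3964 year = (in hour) 3474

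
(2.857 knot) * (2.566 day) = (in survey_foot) 1.069e+06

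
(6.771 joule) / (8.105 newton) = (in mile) 0.0005191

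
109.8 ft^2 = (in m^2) 10.2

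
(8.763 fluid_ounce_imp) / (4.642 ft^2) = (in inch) 0.02273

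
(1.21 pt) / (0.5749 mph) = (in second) 0.001661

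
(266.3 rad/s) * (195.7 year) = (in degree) 9.417e+13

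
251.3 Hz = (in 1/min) 1.508e+04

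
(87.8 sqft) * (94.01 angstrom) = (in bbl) 4.823e-07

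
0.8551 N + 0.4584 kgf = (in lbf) 1.203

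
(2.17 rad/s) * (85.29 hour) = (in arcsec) 1.374e+11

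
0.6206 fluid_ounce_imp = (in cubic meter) 1.763e-05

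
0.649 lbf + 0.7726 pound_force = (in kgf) 0.6448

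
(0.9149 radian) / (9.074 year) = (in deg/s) 1.832e-07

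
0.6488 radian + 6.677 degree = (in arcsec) 1.579e+05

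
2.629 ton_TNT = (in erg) 1.1e+17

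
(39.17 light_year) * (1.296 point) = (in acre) 4.187e+10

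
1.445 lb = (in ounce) 23.12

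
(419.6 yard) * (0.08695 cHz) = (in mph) 0.7463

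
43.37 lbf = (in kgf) 19.67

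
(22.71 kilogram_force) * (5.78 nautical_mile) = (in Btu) 2260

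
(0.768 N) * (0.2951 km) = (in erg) 2.266e+09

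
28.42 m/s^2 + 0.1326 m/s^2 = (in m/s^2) 28.55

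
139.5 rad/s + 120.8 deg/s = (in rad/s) 141.6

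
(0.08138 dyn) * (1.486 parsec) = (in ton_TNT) 8.919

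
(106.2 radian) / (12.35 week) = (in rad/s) 1.422e-05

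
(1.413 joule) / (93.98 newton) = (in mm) 15.04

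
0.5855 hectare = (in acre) 1.447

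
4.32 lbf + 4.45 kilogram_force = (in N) 62.86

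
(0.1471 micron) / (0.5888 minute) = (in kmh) 1.499e-08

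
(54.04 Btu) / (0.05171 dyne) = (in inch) 4.341e+12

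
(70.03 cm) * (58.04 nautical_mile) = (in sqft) 8.103e+05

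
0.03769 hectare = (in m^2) 376.9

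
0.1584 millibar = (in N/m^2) 15.84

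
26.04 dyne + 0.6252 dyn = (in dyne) 26.67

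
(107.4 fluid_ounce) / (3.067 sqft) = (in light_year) 1.178e-18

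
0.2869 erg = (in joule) 2.869e-08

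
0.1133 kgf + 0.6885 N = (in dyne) 1.8e+05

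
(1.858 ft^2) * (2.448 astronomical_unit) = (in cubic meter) 6.321e+10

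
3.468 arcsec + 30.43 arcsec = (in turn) 2.616e-05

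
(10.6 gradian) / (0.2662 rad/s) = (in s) 0.6255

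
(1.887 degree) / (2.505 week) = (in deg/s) 1.246e-06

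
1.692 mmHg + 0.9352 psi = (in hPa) 66.74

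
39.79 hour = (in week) 0.2368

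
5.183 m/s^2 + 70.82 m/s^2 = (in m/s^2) 76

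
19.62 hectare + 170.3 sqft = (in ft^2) 2.112e+06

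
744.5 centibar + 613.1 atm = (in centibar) 6.287e+04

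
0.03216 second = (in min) 0.000536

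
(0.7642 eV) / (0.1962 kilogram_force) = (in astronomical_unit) 4.254e-31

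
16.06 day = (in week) 2.294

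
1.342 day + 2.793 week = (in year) 0.05724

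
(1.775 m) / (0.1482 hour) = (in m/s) 0.003327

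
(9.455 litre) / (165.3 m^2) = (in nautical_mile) 3.089e-08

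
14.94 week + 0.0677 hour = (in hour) 2510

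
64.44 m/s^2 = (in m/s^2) 64.44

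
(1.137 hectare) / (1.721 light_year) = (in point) 1.979e-09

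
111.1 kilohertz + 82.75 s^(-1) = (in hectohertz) 1112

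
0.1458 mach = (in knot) 96.5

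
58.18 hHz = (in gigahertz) 5.818e-06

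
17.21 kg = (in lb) 37.94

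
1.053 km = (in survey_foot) 3455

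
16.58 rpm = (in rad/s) 1.736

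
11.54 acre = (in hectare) 4.67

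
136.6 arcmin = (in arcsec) 8196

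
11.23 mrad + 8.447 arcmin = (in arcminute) 47.05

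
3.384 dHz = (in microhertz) 3.384e+05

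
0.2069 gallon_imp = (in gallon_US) 0.2485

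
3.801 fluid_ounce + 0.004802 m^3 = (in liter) 4.914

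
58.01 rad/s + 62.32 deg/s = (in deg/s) 3386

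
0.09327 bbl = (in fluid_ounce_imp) 521.9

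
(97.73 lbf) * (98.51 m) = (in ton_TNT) 1.024e-05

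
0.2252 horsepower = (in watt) 167.9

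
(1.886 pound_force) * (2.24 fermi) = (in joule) 1.879e-14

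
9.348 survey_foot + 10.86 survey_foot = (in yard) 6.736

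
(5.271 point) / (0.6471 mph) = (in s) 0.006428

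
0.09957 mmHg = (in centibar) 0.01327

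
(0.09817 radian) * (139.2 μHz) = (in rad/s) 1.367e-05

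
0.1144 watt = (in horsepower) 0.0001534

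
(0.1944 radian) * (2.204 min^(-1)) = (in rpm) 0.06819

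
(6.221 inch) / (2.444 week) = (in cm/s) 1.069e-05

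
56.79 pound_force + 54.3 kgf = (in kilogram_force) 80.06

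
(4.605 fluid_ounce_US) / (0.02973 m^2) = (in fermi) 4.581e+12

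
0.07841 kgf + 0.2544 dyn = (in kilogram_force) 0.07841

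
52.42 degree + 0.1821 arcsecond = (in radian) 0.9149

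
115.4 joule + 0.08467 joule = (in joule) 115.5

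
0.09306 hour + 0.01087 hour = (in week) 0.0006186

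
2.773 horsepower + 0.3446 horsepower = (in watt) 2325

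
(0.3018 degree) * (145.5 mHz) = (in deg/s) 0.04391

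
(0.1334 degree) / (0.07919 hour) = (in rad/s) 8.167e-06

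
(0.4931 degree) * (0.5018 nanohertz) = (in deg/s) 2.474e-10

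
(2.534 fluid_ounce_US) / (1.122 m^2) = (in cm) 0.006679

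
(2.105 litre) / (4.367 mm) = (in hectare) 4.82e-05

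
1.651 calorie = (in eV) 4.311e+19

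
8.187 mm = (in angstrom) 8.187e+07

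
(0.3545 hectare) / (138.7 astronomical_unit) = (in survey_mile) 1.062e-13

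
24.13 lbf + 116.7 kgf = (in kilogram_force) 127.6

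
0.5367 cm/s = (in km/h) 0.01932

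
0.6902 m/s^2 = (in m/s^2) 0.6902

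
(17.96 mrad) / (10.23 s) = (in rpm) 0.01676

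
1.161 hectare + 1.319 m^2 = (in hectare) 1.161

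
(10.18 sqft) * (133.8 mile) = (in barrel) 1.281e+06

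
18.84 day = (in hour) 452.2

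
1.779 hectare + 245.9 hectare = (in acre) 612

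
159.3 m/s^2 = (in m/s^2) 159.3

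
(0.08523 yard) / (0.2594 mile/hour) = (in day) 7.779e-06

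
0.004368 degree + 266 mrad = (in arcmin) 914.7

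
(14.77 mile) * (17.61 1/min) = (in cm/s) 6.976e+05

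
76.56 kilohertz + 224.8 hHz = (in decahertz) 9904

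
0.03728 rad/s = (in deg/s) 2.136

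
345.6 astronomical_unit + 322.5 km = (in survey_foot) 1.696e+14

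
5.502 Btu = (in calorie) 1387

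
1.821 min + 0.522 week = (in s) 3.158e+05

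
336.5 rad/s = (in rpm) 3213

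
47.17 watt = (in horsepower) 0.06326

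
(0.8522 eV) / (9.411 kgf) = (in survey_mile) 9.193e-25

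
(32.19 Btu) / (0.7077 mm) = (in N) 4.799e+07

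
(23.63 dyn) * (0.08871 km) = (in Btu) 1.987e-05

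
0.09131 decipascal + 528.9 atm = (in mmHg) 4.02e+05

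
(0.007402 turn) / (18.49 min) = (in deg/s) 0.002402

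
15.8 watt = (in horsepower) 0.02119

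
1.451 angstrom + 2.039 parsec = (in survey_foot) 2.064e+17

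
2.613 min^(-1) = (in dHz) 0.4355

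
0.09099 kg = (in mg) 9.099e+04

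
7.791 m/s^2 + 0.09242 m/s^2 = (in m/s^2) 7.883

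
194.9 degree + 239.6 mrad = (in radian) 3.641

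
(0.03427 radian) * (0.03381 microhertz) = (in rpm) 1.106e-08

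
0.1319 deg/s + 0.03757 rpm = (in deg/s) 0.3573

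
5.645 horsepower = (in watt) 4209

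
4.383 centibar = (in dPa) 4.383e+04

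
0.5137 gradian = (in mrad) 8.069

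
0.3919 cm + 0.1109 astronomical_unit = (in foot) 5.443e+10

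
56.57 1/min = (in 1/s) 0.9428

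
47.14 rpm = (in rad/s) 4.936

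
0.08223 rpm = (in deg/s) 0.4934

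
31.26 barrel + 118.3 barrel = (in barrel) 149.6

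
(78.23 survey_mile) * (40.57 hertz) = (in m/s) 5.108e+06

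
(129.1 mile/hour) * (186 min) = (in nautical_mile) 347.8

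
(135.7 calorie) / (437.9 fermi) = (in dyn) 1.297e+20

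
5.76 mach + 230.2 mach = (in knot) 1.562e+05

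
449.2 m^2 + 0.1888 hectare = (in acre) 0.5775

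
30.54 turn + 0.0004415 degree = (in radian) 191.9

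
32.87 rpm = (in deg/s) 197.2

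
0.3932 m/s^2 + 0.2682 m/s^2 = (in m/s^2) 0.6614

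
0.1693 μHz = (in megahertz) 1.693e-13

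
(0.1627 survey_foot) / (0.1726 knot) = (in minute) 0.009308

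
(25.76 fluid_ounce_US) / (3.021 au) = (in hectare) 1.686e-19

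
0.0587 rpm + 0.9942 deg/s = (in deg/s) 1.346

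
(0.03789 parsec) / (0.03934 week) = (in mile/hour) 1.099e+11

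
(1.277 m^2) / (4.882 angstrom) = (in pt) 7.415e+12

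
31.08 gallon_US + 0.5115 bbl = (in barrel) 1.251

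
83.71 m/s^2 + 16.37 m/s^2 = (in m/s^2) 100.1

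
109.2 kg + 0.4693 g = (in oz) 3852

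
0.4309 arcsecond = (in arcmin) 0.007182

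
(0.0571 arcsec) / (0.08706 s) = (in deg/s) 0.0001822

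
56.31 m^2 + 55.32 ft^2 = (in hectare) 0.006145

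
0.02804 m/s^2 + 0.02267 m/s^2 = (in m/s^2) 0.05071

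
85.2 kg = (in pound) 187.8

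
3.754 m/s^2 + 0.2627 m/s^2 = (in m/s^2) 4.017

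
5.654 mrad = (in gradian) 0.3599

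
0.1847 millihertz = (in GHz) 1.847e-13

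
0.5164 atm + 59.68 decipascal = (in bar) 0.5233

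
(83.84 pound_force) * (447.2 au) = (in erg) 2.495e+23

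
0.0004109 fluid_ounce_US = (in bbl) 7.643e-08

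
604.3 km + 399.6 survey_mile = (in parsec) 4.043e-11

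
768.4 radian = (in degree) 4.403e+04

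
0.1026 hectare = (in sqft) 1.104e+04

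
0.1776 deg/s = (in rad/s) 0.0031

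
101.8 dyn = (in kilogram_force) 0.0001038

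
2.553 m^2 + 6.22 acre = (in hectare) 2.517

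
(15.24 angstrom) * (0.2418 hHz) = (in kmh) 1.327e-07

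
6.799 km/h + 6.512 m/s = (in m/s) 8.401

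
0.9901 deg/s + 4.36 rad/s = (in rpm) 41.8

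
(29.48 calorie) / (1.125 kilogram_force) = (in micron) 1.118e+07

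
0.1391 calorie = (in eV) 3.633e+18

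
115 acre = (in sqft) 5.009e+06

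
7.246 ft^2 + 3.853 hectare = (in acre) 9.521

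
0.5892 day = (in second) 5.091e+04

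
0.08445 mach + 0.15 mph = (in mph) 64.47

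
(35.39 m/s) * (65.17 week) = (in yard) 1.525e+09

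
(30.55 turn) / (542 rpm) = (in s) 3.382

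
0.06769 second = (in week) 1.119e-07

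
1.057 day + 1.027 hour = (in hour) 26.39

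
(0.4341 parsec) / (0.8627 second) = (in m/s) 1.553e+16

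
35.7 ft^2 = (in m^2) 3.317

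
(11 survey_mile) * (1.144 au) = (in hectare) 3.03e+11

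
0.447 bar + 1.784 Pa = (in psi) 6.483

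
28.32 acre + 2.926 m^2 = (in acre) 28.32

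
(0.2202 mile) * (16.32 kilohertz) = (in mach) 1.699e+04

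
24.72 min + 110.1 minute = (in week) 0.01337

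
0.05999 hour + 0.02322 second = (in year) 6.849e-06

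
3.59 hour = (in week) 0.02137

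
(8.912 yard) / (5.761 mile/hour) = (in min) 0.05274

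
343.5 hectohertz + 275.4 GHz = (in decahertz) 2.754e+10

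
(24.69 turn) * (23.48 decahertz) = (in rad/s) 3.642e+04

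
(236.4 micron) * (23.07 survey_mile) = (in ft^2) 94.47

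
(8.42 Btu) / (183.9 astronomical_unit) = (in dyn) 3.229e-05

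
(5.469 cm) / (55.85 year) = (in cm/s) 3.105e-09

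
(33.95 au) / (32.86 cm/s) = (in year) 4.901e+05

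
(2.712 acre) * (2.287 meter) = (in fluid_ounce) 8.487e+08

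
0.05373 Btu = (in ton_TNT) 1.355e-08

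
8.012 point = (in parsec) 9.16e-20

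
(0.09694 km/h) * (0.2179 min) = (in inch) 13.86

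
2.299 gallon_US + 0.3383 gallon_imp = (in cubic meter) 0.01024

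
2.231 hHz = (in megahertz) 0.0002231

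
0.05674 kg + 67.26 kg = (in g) 6.732e+04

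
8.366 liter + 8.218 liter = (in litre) 16.58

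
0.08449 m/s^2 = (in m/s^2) 0.08449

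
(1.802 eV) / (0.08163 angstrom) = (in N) 3.537e-08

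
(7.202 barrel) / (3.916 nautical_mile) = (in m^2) 0.0001579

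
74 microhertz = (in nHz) 7.4e+04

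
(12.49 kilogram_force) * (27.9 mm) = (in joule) 3.417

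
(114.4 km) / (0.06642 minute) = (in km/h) 1.033e+05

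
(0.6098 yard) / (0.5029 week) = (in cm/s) 0.0001833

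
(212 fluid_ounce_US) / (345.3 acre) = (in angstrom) 44.87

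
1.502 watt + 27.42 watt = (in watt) 28.92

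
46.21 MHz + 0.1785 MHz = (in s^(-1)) 4.639e+07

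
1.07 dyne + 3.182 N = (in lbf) 0.7153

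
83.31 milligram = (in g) 0.08331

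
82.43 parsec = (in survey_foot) 8.345e+18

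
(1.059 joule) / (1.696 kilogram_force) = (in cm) 6.367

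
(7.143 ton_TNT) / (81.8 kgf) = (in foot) 1.222e+08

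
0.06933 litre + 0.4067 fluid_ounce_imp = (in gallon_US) 0.02137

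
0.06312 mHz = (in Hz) 6.312e-05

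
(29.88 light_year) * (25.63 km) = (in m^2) 7.245e+21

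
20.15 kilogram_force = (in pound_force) 44.42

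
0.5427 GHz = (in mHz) 5.427e+11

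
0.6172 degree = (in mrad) 10.77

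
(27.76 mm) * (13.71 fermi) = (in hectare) 3.806e-20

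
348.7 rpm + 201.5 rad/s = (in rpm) 2273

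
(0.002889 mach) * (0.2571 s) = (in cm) 25.29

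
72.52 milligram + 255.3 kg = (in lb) 562.8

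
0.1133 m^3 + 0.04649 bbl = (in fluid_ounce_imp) 4248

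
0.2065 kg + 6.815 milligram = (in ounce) 7.284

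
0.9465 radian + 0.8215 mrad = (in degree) 54.28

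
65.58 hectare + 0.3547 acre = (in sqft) 7.074e+06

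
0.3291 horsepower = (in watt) 245.4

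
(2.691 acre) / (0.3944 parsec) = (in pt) 2.537e-09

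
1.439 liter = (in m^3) 0.001439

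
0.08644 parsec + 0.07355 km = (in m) 2.667e+15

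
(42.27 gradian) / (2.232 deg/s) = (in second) 17.04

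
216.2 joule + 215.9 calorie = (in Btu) 1.061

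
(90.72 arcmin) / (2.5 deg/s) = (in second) 0.6048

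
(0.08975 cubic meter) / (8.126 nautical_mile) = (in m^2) 5.964e-06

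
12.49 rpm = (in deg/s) 74.94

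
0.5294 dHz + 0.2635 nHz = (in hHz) 0.0005294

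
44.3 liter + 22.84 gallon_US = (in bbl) 0.8224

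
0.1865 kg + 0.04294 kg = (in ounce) 8.093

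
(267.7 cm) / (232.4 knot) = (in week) 3.702e-08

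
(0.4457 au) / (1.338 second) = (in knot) 9.687e+10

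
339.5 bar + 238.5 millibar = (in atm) 335.3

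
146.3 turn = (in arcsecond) 1.896e+08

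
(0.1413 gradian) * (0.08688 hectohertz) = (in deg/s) 1.105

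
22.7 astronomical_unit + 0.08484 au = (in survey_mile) 2.118e+09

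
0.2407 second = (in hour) 6.686e-05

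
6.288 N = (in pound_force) 1.414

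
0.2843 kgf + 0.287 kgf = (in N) 5.603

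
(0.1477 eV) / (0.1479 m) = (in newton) 1.6e-19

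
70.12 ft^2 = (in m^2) 6.514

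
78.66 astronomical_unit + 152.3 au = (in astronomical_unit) 231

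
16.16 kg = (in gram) 1.616e+04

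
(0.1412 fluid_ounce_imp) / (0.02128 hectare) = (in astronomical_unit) 1.26e-19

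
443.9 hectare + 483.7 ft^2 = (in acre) 1097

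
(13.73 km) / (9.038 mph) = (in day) 0.03933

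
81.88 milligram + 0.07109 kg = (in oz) 2.511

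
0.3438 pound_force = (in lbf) 0.3438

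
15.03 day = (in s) 1.299e+06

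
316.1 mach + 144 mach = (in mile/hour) 3.504e+05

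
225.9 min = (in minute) 225.9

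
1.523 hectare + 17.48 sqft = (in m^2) 1.523e+04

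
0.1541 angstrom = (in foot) 5.056e-11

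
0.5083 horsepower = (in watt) 379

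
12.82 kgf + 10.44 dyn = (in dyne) 1.257e+07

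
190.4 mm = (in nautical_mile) 0.0001028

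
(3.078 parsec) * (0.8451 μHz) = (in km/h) 2.89e+11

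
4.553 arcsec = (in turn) 3.513e-06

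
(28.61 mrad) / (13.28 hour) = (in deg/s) 3.429e-05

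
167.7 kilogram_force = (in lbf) 369.7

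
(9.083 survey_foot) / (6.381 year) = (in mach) 4.04e-11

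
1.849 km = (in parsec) 5.992e-14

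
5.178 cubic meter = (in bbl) 32.57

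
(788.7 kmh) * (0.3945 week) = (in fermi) 5.227e+22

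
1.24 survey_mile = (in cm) 1.996e+05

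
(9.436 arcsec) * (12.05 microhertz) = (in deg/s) 3.158e-08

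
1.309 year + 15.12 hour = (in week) 68.34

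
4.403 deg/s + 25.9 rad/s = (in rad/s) 25.98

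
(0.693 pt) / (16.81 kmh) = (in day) 6.06e-10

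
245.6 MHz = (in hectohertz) 2.456e+06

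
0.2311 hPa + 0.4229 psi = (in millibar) 29.39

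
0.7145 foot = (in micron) 2.178e+05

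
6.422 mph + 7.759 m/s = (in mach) 0.03122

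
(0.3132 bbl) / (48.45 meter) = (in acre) 2.54e-07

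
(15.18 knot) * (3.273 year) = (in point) 2.285e+12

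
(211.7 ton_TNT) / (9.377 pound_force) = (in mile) 1.32e+07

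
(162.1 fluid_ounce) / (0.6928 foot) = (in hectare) 2.27e-06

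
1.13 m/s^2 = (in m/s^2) 1.13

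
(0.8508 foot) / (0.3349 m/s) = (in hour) 0.0002151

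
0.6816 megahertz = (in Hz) 6.816e+05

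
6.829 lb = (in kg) 3.098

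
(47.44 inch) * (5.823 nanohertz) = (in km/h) 2.526e-08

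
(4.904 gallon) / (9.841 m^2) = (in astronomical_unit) 1.261e-14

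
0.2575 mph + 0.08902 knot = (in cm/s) 16.09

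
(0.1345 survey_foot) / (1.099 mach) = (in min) 1.826e-06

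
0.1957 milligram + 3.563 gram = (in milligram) 3563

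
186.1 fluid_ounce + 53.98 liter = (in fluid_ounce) 2011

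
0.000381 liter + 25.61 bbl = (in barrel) 25.61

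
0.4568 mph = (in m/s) 0.2042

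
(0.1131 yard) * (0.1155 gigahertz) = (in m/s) 1.194e+07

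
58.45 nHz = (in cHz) 5.845e-06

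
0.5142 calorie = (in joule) 2.151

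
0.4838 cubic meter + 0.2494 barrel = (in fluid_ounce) 1.77e+04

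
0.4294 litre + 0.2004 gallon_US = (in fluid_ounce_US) 40.17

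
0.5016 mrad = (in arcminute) 1.724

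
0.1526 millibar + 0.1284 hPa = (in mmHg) 0.2108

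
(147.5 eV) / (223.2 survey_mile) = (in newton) 6.579e-23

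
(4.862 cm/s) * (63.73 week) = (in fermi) 1.874e+21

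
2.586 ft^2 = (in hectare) 2.402e-05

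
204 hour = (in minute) 1.224e+04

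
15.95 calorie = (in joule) 66.73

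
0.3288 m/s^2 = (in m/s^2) 0.3288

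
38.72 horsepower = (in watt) 2.887e+04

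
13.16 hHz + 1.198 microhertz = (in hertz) 1316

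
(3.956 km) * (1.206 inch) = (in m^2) 121.2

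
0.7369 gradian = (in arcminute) 39.79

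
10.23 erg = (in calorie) 2.445e-07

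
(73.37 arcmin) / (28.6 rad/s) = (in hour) 2.073e-07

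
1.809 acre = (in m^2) 7321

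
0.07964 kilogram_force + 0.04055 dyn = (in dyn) 7.81e+04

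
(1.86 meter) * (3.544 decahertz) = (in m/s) 65.92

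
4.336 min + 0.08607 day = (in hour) 2.138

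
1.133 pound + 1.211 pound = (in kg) 1.063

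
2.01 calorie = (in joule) 8.41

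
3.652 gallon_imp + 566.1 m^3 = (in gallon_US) 1.496e+05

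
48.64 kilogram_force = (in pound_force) 107.2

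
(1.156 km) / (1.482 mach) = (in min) 0.03818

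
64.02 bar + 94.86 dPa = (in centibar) 6402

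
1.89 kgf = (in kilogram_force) 1.89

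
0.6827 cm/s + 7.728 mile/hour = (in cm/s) 346.2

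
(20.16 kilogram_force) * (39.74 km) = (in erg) 7.857e+13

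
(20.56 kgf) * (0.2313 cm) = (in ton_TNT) 1.115e-10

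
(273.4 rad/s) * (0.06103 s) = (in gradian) 1062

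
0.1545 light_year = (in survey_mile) 9.082e+11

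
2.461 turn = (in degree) 886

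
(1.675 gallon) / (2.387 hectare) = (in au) 1.776e-18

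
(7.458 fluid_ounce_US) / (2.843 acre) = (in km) 1.917e-11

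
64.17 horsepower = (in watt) 4.785e+04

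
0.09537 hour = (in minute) 5.722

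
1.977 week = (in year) 0.03792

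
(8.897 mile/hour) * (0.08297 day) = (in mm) 2.851e+07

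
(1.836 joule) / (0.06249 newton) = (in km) 0.02938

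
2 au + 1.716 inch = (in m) 2.992e+11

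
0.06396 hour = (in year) 7.301e-06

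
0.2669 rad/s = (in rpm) 2.549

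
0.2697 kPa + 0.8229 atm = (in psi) 12.13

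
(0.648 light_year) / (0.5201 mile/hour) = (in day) 3.052e+11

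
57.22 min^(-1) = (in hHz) 0.009537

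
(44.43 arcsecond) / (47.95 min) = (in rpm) 7.15e-07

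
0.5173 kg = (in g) 517.3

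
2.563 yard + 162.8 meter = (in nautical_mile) 0.08917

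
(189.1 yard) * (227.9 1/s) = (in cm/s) 3.941e+06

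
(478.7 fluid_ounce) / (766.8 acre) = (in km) 4.562e-12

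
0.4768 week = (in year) 0.009144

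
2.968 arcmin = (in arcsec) 178.1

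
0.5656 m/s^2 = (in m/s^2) 0.5656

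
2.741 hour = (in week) 0.01632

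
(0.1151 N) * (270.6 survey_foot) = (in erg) 9.493e+07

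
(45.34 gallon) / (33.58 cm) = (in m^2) 0.5111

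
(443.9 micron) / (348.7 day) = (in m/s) 1.473e-11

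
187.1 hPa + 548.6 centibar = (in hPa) 5673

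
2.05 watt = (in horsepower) 0.002749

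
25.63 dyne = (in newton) 0.0002563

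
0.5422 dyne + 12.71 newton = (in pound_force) 2.857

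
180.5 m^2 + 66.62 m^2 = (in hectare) 0.02471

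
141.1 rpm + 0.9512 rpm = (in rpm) 142.1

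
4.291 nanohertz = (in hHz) 4.291e-11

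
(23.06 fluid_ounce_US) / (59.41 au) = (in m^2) 7.673e-17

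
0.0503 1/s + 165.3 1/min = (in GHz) 2.805e-09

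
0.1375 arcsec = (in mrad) 0.0006666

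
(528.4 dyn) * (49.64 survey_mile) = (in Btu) 0.4001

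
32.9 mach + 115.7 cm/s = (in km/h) 4.033e+04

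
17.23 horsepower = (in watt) 1.285e+04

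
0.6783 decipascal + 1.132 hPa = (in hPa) 1.133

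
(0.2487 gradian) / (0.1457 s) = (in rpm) 0.256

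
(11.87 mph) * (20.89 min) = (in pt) 1.885e+07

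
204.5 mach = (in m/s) 6.963e+04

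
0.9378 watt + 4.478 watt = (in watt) 5.416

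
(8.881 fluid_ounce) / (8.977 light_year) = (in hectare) 3.092e-25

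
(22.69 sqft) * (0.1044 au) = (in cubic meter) 3.292e+10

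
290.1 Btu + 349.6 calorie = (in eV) 1.919e+24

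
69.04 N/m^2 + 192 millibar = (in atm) 0.1902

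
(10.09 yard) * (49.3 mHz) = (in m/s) 0.4549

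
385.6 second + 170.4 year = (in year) 170.4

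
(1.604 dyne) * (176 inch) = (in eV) 4.475e+14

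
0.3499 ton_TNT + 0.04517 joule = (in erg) 1.464e+16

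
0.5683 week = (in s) 3.437e+05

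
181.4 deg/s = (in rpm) 30.23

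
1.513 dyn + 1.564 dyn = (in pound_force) 6.917e-06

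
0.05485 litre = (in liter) 0.05485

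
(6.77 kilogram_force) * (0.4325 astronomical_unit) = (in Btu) 4.071e+09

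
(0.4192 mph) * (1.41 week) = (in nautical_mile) 86.29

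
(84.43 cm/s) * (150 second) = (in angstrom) 1.266e+12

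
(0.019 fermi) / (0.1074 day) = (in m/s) 2.048e-21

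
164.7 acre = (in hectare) 66.65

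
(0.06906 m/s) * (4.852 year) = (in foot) 3.467e+07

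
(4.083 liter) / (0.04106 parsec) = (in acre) 7.963e-22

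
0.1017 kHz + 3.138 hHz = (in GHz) 4.155e-07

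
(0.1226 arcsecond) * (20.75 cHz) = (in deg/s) 7.067e-06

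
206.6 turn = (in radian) 1298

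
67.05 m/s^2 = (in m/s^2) 67.05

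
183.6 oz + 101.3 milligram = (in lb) 11.48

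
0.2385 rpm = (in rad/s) 0.02498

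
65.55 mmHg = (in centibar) 8.739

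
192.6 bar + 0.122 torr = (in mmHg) 1.445e+05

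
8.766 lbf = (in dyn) 3.899e+06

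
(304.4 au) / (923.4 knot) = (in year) 3040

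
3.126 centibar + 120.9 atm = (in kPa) 1.225e+04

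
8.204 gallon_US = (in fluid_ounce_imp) 1093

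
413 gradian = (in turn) 1.033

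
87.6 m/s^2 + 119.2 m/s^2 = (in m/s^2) 206.8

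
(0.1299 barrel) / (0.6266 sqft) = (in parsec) 1.15e-17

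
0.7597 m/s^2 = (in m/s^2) 0.7597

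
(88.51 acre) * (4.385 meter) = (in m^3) 1.571e+06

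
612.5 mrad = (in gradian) 38.99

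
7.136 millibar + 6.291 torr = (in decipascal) 1.552e+04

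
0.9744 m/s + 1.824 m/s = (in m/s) 2.798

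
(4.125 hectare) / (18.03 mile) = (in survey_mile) 0.0008833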